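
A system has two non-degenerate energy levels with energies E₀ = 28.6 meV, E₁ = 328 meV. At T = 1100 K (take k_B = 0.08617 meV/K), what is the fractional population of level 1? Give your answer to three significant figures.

0.0408

k_BT = 0.08617 × 1100 K = 94.787 meV.
Eᵢ/kT = 0.30173, 3.4604.
Z = Σ e^(−Eᵢ/kT) = e^(−0.30173) + e^(−3.4604) = 0.73954 + 0.031417 = 0.77096.
P₁ = e^(−E₁/kT) / Z = 0.031417/0.77096 = 0.0408.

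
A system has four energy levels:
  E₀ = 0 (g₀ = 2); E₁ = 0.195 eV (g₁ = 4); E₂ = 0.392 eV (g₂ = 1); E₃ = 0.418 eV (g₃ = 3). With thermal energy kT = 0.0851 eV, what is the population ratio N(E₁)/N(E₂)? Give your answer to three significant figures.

40.5

n₁/n₂ = (g₁/g₂) exp[−(E₁−E₂)/kT] = (4/1) × exp(−(-0.197 eV)/(0.0851 eV)) = (4/1) × exp(2.3149) = 40.5.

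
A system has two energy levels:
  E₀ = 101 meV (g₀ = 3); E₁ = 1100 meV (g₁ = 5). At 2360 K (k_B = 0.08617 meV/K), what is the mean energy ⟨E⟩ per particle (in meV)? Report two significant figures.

110 meV

k_BT = 0.08617 × 2360 K = 203.4 meV.
Eᵢ/kT = 0.4966, 5.408.
Z = Σ gᵢe^(−Eᵢ/kT) = 3·e^(−0.4966) + 5·e^(−5.408) = 1.826 + 0.02240 = 1.848.
⟨E⟩ = Σ Eᵢ gᵢe^(−Eᵢ/kT) / Z = (101·1.826 + 1100·0.02240) / 1.848 = 110 meV.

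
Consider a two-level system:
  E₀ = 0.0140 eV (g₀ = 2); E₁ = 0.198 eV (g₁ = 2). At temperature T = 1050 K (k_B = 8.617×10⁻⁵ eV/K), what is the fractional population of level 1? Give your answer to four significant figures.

0.1157

k_BT = 8.617×10⁻⁵ × 1050 K = 0.0904785 eV.
Eᵢ/kT = 0.154733, 2.18837.
Z = Σ gᵢe^(−Eᵢ/kT) = 2·e^(−0.154733) + 2·e^(−2.18837) = 1.71329 + 0.224199 = 1.93749.
P₁ = g₁ e^(−E₁/kT) / Z = 0.224199/1.93749 = 0.1157.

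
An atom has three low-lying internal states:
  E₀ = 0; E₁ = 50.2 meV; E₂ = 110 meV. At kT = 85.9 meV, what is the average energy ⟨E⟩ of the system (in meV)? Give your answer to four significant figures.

Eᵢ/kT = 0, 0.584400, 1.28056.
Z = Σ e^(−Eᵢ/kT) = e^(−0) + e^(−0.584400) + e^(−1.28056) = 1.00000 + 0.557440 + 0.277882 = 1.83532.
⟨E⟩ = Σ Eᵢ e^(−Eᵢ/kT) / Z = (0·1.00000 + 50.2·0.557440 + 110·0.277882) / 1.83532 = 31.90 meV.

31.90 meV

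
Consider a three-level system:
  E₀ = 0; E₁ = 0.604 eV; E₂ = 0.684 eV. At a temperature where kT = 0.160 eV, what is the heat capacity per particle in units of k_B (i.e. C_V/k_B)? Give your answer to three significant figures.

Eᵢ/kT = 0, 3.7750, 4.2750.
Z = Σ e^(−Eᵢ/kT) = e^(−0) + e^(−3.7750) + e^(−4.2750) = 1.0000 + 0.022937 + 0.013912 = 1.0368.
⟨E⟩ = 0.022540 eV, ⟨E²⟩ = 0.014349 eV².
C_V/k_B = (⟨E²⟩ − ⟨E⟩²)/(kT)² = (0.014349 − 0.00050805)/0.025600 = 0.541.

0.541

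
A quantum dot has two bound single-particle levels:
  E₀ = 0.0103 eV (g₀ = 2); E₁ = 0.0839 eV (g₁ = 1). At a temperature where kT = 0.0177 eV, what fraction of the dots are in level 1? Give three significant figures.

0.00776

Eᵢ/kT = 0.58192, 4.7401.
Z = Σ gᵢe^(−Eᵢ/kT) = 2·e^(−0.58192) + 1·e^(−4.7401) = 1.1176 + 0.0087378 = 1.1263.
P₁ = g₁ e^(−E₁/kT) / Z = 0.0087378/1.1263 = 0.00776.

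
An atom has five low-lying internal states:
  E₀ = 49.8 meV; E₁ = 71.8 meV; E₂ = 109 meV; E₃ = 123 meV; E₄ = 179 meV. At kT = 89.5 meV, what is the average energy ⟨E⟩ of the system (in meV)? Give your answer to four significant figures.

Eᵢ/kT = 0.556425, 0.802235, 1.21788, 1.37430, 2.00000.
Z = Σ e^(−Eᵢ/kT) = e^(−0.556425) + e^(−0.802235) + e^(−1.21788) + e^(−1.37430) + e^(−2.00000) = 0.573255 + 0.448326 + 0.295857 + 0.253017 + 0.135335 = 1.70579.
⟨E⟩ = Σ Eᵢ e^(−Eᵢ/kT) / Z = (49.8·0.573255 + 71.8·0.448326 + 109·0.295857 + 123·0.253017 + 179·0.135335) / 1.70579 = 86.96 meV.

86.96 meV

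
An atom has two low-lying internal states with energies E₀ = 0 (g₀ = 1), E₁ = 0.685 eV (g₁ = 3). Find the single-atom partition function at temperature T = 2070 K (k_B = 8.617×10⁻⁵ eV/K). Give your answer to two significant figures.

Z = 1.1

k_BT = 8.617×10⁻⁵ × 2070 K = 0.1784 eV.
Eᵢ/kT = 0, 3.840.
Z = Σ gᵢe^(−Eᵢ/kT) = 1·e^(−0) + 3·e^(−3.840) = 1.000 + 0.06448 = 1.064.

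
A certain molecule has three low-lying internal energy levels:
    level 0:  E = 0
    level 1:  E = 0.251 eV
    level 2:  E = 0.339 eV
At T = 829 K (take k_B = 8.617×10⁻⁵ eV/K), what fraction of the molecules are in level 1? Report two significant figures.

k_BT = 8.617×10⁻⁵ × 829 K = 0.07143 eV.
Eᵢ/kT = 0, 3.514, 4.746.
Z = Σ e^(−Eᵢ/kT) = e^(−0) + e^(−3.514) + e^(−4.746) = 1.000 + 0.02978 + 0.008686 = 1.038.
P₁ = e^(−E₁/kT) / Z = 0.02978/1.038 = 0.029.

0.029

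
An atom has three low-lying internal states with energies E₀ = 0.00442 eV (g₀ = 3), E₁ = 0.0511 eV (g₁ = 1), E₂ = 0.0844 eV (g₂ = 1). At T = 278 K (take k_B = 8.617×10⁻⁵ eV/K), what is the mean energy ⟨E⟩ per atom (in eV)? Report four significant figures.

0.007406 eV

k_BT = 8.617×10⁻⁵ × 278 K = 0.0239553 eV.
Eᵢ/kT = 0.184510, 2.13314, 3.52323.
Z = Σ gᵢe^(−Eᵢ/kT) = 3·e^(−0.184510) + 1·e^(−2.13314) + 1·e^(−3.52323) = 2.49453 + 0.118465 + 0.0295040 = 2.64250.
⟨E⟩ = Σ Eᵢ gᵢe^(−Eᵢ/kT) / Z = (0.00442·2.49453 + 0.0511·0.118465 + 0.0844·0.0295040) / 2.64250 = 0.007406 eV.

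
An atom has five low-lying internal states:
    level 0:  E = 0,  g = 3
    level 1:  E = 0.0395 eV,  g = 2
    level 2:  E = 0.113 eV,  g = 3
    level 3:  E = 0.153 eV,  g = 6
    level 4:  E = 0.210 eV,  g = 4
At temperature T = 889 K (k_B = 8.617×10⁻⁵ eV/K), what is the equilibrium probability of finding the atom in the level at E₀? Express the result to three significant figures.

k_BT = 8.617×10⁻⁵ × 889 K = 0.076605 eV.
Eᵢ/kT = 0, 0.51563, 1.4751, 1.9973, 2.7413.
Z = Σ gᵢe^(−Eᵢ/kT) = 3·e^(−0) + 2·e^(−0.51563) + 3·e^(−1.4751) + 6·e^(−1.9973) + 4·e^(−2.7413) = 3.0000 + 1.1942 + 0.68627 + 0.81421 + 0.25795 = 5.9526.
P₀ = g₀ e^(−E₀/kT) / Z = 3.0000/5.9526 = 0.504.

0.504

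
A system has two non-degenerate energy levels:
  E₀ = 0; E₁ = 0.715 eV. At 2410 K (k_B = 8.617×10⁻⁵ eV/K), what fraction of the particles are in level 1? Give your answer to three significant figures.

k_BT = 8.617×10⁻⁵ × 2410 K = 0.20767 eV.
Eᵢ/kT = 0, 3.4430.
Z = Σ e^(−Eᵢ/kT) = e^(−0) + e^(−3.4430) = 1.0000 + 0.031969 = 1.0320.
P₁ = e^(−E₁/kT) / Z = 0.031969/1.0320 = 0.0310.

0.0310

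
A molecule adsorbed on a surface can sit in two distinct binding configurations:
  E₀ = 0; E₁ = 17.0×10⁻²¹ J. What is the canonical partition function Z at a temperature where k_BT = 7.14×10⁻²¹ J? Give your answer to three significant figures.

Eᵢ/kT = 0, 2.3810.
Z = Σ e^(−Eᵢ/kT) = e^(−0) + e^(−2.3810) = 1.0000 + 0.092458 = 1.0925.

Z = 1.09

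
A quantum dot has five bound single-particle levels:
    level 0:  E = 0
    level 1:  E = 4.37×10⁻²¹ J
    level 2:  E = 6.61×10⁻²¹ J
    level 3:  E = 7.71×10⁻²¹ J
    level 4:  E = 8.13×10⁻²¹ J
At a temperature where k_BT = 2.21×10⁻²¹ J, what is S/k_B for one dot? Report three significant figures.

0.720

Eᵢ/kT = 0, 1.9774, 2.9910, 3.4887, 3.6787.
Z = Σ e^(−Eᵢ/kT) = e^(−0) + e^(−1.9774) + e^(−2.9910) + e^(−3.4887) + e^(−3.6787) = 1.0000 + 0.13843 + 0.050237 + 0.030541 + 0.025256 = 1.2445.
⟨E⟩ = Σ EᵢPᵢ = 1.1071 ×10⁻²¹ J.
S/k_B = ln Z + ⟨E⟩/kT = ln(1.2445) + 1.1071/2.21 = 0.21873 + 0.50095 = 0.720.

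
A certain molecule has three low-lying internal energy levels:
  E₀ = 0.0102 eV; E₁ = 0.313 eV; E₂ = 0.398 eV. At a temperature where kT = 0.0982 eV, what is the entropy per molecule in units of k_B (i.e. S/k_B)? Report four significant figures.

0.2671

Eᵢ/kT = 0.103870, 3.18737, 4.05295.
Z = Σ e^(−Eᵢ/kT) = e^(−0.103870) + e^(−3.18737) + e^(−4.05295) = 0.901342 + 0.0412803 + 0.0173711 = 0.959993.
⟨E⟩ = Σ EᵢPᵢ = 0.0302378 eV.
S/k_B = ln Z + ⟨E⟩/kT = ln(0.959993) + 0.0302378/0.0982 = -0.0408293 + 0.307921 = 0.2671.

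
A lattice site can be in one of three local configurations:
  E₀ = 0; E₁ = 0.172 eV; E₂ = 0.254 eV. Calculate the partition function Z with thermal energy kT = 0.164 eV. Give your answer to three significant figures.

Z = 1.56

Eᵢ/kT = 0, 1.0488, 1.5488.
Z = Σ e^(−Eᵢ/kT) = e^(−0) + e^(−1.0488) + e^(−1.5488) = 1.0000 + 0.35036 + 0.21250 = 1.5629.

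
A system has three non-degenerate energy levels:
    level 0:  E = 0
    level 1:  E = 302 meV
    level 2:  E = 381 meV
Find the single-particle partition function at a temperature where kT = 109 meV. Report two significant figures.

Z = 1.1

Eᵢ/kT = 0, 2.771, 3.495.
Z = Σ e^(−Eᵢ/kT) = e^(−0) + e^(−2.771) + e^(−3.495) = 1.000 + 0.06260 + 0.03035 = 1.093.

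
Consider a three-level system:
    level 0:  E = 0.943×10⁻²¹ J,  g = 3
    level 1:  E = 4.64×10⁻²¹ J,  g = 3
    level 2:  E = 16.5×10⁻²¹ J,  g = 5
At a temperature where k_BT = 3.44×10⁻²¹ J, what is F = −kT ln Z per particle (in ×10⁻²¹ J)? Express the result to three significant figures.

Eᵢ/kT = 0.27413, 1.3488, 4.7965.
Z = Σ gᵢe^(−Eᵢ/kT) = 3·e^(−0.27413) + 3·e^(−1.3488) + 5·e^(−4.7965) = 2.2807 + 0.77865 + 0.041293 = 3.1006.
F = −kT ln Z = −3.44 × ln(3.1006) = −3.44 × 1.1316 = -3.89 ×10⁻²¹ J.

-3.89 ×10⁻²¹ J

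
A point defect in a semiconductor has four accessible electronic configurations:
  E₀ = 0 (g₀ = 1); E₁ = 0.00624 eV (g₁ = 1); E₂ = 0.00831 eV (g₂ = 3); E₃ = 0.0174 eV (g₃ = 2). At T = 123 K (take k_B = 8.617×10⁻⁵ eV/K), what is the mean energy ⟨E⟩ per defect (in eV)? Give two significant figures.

0.0065 eV

k_BT = 8.617×10⁻⁵ × 123 K = 0.01060 eV.
Eᵢ/kT = 0, 0.5887, 0.7840, 1.642.
Z = Σ gᵢe^(−Eᵢ/kT) = 1·e^(−0) + 1·e^(−0.5887) + 3·e^(−0.7840) + 2·e^(−1.642) = 1.000 + 0.5550 + 1.370 + 0.3872 = 3.312.
⟨E⟩ = Σ Eᵢ gᵢe^(−Eᵢ/kT) / Z = (0·1.000 + 0.00624·0.5550 + 0.00831·1.370 + 0.0174·0.3872) / 3.312 = 0.0065 eV.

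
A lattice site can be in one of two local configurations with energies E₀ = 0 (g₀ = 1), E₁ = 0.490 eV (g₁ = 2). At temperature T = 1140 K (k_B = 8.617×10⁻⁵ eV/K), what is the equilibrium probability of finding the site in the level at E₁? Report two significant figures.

k_BT = 8.617×10⁻⁵ × 1140 K = 0.09823 eV.
Eᵢ/kT = 0, 4.988.
Z = Σ gᵢe^(−Eᵢ/kT) = 1·e^(−0) + 2·e^(−4.988) = 1.000 + 0.01364 = 1.014.
P₁ = g₁ e^(−E₁/kT) / Z = 0.01364/1.014 = 0.013.

0.013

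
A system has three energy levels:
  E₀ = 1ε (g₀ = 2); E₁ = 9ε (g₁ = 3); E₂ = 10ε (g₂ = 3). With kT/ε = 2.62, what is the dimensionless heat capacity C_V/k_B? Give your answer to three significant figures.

0.983

Eᵢ/kT = 0.38168, 3.4351, 3.8168.
Z = Σ gᵢe^(−Eᵢ/kT) = 2·e^(−0.38168) + 3·e^(−3.4351) + 3·e^(−3.8168) = 1.3654 + 0.096667 + 0.065994 = 1.5281.
⟨E⟩ = 1.8947 ε, ⟨E²⟩ = 10.336 ε².
C_V/k_B = (⟨E²⟩ − ⟨E⟩²)/(kT)² = (10.336 − 3.5899)/6.8644 = 0.983.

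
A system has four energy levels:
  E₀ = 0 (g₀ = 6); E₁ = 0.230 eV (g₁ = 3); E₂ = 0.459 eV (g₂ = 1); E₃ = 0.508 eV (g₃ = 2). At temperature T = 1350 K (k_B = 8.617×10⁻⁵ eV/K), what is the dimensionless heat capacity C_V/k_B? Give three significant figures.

k_BT = 8.617×10⁻⁵ × 1350 K = 0.11633 eV.
Eᵢ/kT = 0, 1.9771, 3.9457, 4.3669.
Z = Σ gᵢe^(−Eᵢ/kT) = 6·e^(−0) + 3·e^(−1.9771) + 1·e^(−3.9457) + 2·e^(−4.3669) = 6.0000 + 0.41541 + 0.019338 + 0.025381 = 6.4601.
⟨E⟩ = 0.018160 eV, ⟨E²⟩ = 0.0050462 eV².
C_V/k_B = (⟨E²⟩ − ⟨E⟩²)/(kT)² = (0.0050462 − 0.00032979)/0.013533 = 0.349.

0.349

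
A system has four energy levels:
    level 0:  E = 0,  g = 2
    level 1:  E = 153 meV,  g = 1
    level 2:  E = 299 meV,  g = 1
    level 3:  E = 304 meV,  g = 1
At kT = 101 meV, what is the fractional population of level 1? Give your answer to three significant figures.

Eᵢ/kT = 0, 1.5149, 2.9604, 3.0099.
Z = Σ gᵢe^(−Eᵢ/kT) = 2·e^(−0) + 1·e^(−1.5149) + 1·e^(−2.9604) + 1·e^(−3.0099) = 2.0000 + 0.21983 + 0.051798 + 0.049297 = 2.3209.
P₁ = g₁ e^(−E₁/kT) / Z = 0.21983/2.3209 = 0.0947.

0.0947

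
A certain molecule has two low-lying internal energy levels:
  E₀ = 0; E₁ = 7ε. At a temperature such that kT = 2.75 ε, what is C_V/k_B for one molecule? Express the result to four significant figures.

Eᵢ/kT = 0, 2.54545.
Z = Σ e^(−Eᵢ/kT) = e^(−0) + e^(−2.54545) = 1.00000 + 0.0784377 = 1.07844.
⟨E⟩ = 0.509128 ε, ⟨E²⟩ = 3.56390 ε².
C_V/k_B = (⟨E²⟩ − ⟨E⟩²)/(kT)² = (3.56390 − 0.259211)/7.56250 = 0.4370.

0.4370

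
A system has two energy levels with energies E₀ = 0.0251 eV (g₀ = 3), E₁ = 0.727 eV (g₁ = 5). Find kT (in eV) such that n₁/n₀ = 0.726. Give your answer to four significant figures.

0.8446 eV

n₁/n₀ = (g₁/g₀) exp[−(E₁−E₀)/kT] = 0.726.
⇒ (E₁−E₀)/kT = ln((5/3)/0.726) = ln(2.29568) = 0.831029.
kT = 0.7019 eV / 0.831029 = 0.8446 eV.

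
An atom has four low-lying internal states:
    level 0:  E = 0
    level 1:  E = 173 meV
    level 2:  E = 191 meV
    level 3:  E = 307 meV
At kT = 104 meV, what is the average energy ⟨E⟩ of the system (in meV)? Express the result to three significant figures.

56.6 meV

Eᵢ/kT = 0, 1.6635, 1.8365, 2.9519.
Z = Σ e^(−Eᵢ/kT) = e^(−0) + e^(−1.6635) + e^(−1.8365) + e^(−2.9519) = 1.0000 + 0.18947 + 0.15937 + 0.052240 = 1.4011.
⟨E⟩ = Σ Eᵢ e^(−Eᵢ/kT) / Z = (0·1.0000 + 173·0.18947 + 191·0.15937 + 307·0.052240) / 1.4011 = 56.6 meV.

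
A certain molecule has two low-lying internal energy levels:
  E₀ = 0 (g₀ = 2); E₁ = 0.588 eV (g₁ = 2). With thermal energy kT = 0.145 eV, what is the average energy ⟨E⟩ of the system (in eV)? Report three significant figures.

0.0100 eV

Eᵢ/kT = 0, 4.0552.
Z = Σ gᵢe^(−Eᵢ/kT) = 2·e^(−0) + 2·e^(−4.0552) = 2.0000 + 0.034664 = 2.0347.
⟨E⟩ = Σ Eᵢ gᵢe^(−Eᵢ/kT) / Z = (0·2.0000 + 0.588·0.034664) / 2.0347 = 0.0100 eV.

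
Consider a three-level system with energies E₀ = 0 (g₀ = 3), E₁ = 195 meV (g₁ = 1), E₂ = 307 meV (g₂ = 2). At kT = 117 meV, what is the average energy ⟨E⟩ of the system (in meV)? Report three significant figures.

Eᵢ/kT = 0, 1.6667, 2.6239.
Z = Σ gᵢe^(−Eᵢ/kT) = 3·e^(−0) + 1·e^(−1.6667) + 2·e^(−2.6239) = 3.0000 + 0.18887 + 0.14504 = 3.3339.
⟨E⟩ = Σ Eᵢ gᵢe^(−Eᵢ/kT) / Z = (0·3.0000 + 195·0.18887 + 307·0.14504) / 3.3339 = 24.4 meV.

24.4 meV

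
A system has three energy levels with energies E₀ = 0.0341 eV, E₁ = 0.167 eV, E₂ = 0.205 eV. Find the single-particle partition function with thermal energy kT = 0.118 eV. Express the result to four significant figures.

Eᵢ/kT = 0.288983, 1.41525, 1.73729.
Z = Σ e^(−Eᵢ/kT) = e^(−0.288983) + e^(−1.41525) + e^(−1.73729) = 0.749025 + 0.242865 + 0.175997 = 1.16789.

Z = 1.168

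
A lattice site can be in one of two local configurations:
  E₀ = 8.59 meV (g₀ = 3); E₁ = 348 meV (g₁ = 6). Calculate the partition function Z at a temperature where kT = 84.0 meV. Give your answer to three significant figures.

Z = 2.80

Eᵢ/kT = 0.10226, 4.1429.
Z = Σ gᵢe^(−Eᵢ/kT) = 3·e^(−0.10226) + 6·e^(−4.1429) = 2.7084 + 0.095260 = 2.8037.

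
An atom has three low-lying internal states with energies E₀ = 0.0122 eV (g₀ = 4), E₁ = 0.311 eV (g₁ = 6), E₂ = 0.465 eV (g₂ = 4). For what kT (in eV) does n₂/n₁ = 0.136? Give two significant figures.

0.097 eV

n₂/n₁ = (g₂/g₁) exp[−(E₂−E₁)/kT] = 0.136.
⇒ (E₂−E₁)/kT = ln((4/6)/0.136) = ln(4.902) = 1.590.
kT = 0.154 eV / 1.590 = 0.097 eV.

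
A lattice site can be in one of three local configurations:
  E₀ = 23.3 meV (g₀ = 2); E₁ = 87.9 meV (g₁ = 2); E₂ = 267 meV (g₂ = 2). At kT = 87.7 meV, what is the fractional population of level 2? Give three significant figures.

Eᵢ/kT = 0.26568, 1.0023, 3.0445.
Z = Σ gᵢe^(−Eᵢ/kT) = 2·e^(−0.26568) + 2·e^(−1.0023) + 2·e^(−3.0445) = 1.5334 + 0.73407 + 0.095240 = 2.3627.
P₂ = g₂ e^(−E₂/kT) / Z = 0.095240/2.3627 = 0.0403.

0.0403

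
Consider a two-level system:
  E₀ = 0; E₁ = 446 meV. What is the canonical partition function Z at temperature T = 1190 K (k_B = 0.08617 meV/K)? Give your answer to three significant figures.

k_BT = 0.08617 × 1190 K = 102.54 meV.
Eᵢ/kT = 0, 4.3495.
Z = Σ e^(−Eᵢ/kT) = e^(−0) + e^(−4.3495) = 1.0000 + 0.012913 = 1.0129.

Z = 1.01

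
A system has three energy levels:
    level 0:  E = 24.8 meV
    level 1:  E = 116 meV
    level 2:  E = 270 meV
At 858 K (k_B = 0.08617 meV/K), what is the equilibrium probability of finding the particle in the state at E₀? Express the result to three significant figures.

0.753

k_BT = 0.08617 × 858 K = 73.934 meV.
Eᵢ/kT = 0.33543, 1.5690, 3.6519.
Z = Σ e^(−Eᵢ/kT) = e^(−0.33543) + e^(−1.5690) + e^(−3.6519) = 0.71503 + 0.20825 + 0.025942 = 0.94922.
P₀ = e^(−E₀/kT) / Z = 0.71503/0.94922 = 0.753.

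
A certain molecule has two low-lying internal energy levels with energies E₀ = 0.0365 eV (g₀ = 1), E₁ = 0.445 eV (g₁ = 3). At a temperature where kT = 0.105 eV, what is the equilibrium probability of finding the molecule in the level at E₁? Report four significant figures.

Eᵢ/kT = 0.347619, 4.23810.
Z = Σ gᵢe^(−Eᵢ/kT) = 1·e^(−0.347619) + 3·e^(−4.23810) = 0.706368 + 0.0433050 = 0.749673.
P₁ = g₁ e^(−E₁/kT) / Z = 0.0433050/0.749673 = 0.05777.

0.05777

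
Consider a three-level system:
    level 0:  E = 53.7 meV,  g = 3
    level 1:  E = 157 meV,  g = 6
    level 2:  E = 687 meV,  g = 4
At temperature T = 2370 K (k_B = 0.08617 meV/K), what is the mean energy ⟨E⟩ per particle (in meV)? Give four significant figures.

k_BT = 0.08617 × 2370 K = 204.223 meV.
Eᵢ/kT = 0.262948, 0.768767, 3.36397.
Z = Σ gᵢe^(−Eᵢ/kT) = 3·e^(−0.262948) + 6·e^(−0.768767) + 4·e^(−3.36397) = 2.30635 + 2.78151 + 0.138391 = 5.22625.
⟨E⟩ = Σ Eᵢ gᵢe^(−Eᵢ/kT) / Z = (53.7·2.30635 + 157·2.78151 + 687·0.138391) / 5.22625 = 125.4 meV.

125.4 meV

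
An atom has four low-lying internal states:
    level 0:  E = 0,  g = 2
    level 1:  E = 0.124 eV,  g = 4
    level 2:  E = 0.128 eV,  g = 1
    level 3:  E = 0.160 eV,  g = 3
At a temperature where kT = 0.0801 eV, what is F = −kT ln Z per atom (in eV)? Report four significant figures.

Eᵢ/kT = 0, 1.54806, 1.59800, 1.99750.
Z = Σ gᵢe^(−Eᵢ/kT) = 2·e^(−0) + 4·e^(−1.54806) + 1·e^(−1.59800) + 3·e^(−1.99750) = 2.00000 + 0.850641 + 0.202301 + 0.407022 = 3.45996.
F = −kT ln Z = −0.0801 × ln(3.45996) = −0.0801 × 1.24126 = -0.09942 eV.

-0.09942 eV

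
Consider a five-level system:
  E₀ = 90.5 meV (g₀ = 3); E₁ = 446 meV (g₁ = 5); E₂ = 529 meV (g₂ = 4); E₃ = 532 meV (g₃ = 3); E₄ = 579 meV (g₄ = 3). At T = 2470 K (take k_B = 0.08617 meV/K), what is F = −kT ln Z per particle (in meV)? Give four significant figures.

-257.5 meV

k_BT = 0.08617 × 2470 K = 212.840 meV.
Eᵢ/kT = 0.425202, 2.09547, 2.48544, 2.49953, 2.72035.
Z = Σ gᵢe^(−Eᵢ/kT) = 3·e^(−0.425202) + 5·e^(−2.09547) + 4·e^(−2.48544) + 3·e^(−2.49953) + 3·e^(−2.72035) = 1.96091 + 0.615062 + 0.333156 + 0.246371 + 0.197555 = 3.35305.
F = −kT ln Z = −212.840 × ln(3.35305) = −212.840 × 1.20987 = -257.5 meV.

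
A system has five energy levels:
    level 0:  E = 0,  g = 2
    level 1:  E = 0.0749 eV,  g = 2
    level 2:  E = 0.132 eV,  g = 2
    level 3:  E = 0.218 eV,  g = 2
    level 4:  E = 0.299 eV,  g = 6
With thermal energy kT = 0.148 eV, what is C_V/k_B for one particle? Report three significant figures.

0.514

Eᵢ/kT = 0, 0.50608, 0.89189, 1.4730, 2.0203.
Z = Σ gᵢe^(−Eᵢ/kT) = 2·e^(−0) + 2·e^(−0.50608) + 2·e^(−0.89189) + 2·e^(−1.4730) + 6·e^(−2.0203) = 2.0000 + 1.2057 + 0.81976 + 0.45847 + 0.79569 = 5.2796.
⟨E⟩ = 0.10159 eV, ⟨E²⟩ = 0.021587 eV².
C_V/k_B = (⟨E²⟩ − ⟨E⟩²)/(kT)² = (0.021587 − 0.010321)/0.021904 = 0.514.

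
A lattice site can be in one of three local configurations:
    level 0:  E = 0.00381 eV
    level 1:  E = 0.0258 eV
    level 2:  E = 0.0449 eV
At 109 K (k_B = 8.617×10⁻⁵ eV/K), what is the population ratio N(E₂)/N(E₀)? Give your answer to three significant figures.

k_BT = 8.617×10⁻⁵ × 109 K = 0.0093925 eV.
n₂/n₀ = exp[−(E₂−E₀)/kT] = exp(−(0.04109 eV)/(0.0093925 eV)) = exp(-4.3748) = 0.0126.

0.0126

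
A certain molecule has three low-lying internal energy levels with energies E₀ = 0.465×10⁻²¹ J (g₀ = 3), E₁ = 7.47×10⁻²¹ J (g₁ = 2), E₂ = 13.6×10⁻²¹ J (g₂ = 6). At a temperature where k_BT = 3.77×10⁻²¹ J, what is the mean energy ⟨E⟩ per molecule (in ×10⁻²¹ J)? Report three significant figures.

1.78 ×10⁻²¹ J

Eᵢ/kT = 0.12334, 1.9814, 3.6074.
Z = Σ gᵢe^(−Eᵢ/kT) = 3·e^(−0.12334) + 2·e^(−1.9814) + 6·e^(−3.6074) = 2.6519 + 0.27575 + 0.16273 = 3.0904.
⟨E⟩ = Σ Eᵢ gᵢe^(−Eᵢ/kT) / Z = (0.465·2.6519 + 7.47·0.27575 + 13.6·0.16273) / 3.0904 = 1.78 ×10⁻²¹ J.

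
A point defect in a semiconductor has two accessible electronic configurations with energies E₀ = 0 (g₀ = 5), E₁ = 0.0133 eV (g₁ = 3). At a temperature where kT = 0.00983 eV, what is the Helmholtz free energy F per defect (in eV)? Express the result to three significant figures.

Eᵢ/kT = 0, 1.3530.
Z = Σ gᵢe^(−Eᵢ/kT) = 5·e^(−0) + 3·e^(−1.3530) = 5.0000 + 0.77539 = 5.7754.
F = −kT ln Z = −0.00983 × ln(5.7754) = −0.00983 × 1.7536 = -0.0172 eV.

-0.0172 eV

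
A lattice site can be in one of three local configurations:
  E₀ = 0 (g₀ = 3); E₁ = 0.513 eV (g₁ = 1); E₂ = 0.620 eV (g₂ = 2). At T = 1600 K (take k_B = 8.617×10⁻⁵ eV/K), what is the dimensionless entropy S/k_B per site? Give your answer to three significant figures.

k_BT = 8.617×10⁻⁵ × 1600 K = 0.13787 eV.
Eᵢ/kT = 0, 3.7209, 4.4970.
Z = Σ gᵢe^(−Eᵢ/kT) = 3·e^(−0) + 1·e^(−3.7209) + 2·e^(−4.4970) = 3.0000 + 0.024212 + 0.022285 = 3.0465.
⟨E⟩ = Σ EᵢPᵢ = 0.0086123 eV.
S/k_B = ln Z + ⟨E⟩/kT = ln(3.0465) + 0.0086123/0.13787 = 1.1140 + 0.062467 = 1.18.

1.18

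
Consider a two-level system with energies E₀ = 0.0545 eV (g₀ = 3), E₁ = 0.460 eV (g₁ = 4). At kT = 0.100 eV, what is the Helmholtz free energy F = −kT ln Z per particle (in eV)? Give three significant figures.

Eᵢ/kT = 0.54500, 4.6000.
Z = Σ gᵢe^(−Eᵢ/kT) = 3·e^(−0.54500) + 4·e^(−4.6000) = 1.7395 + 0.040207 = 1.7797.
F = −kT ln Z = −0.100 × ln(1.7797) = −0.100 × 0.57644 = -0.0576 eV.

-0.0576 eV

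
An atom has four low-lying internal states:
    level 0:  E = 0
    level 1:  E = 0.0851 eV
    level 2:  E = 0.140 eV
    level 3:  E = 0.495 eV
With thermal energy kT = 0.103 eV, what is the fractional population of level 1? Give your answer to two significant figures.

Eᵢ/kT = 0, 0.8262, 1.359, 4.806.
Z = Σ e^(−Eᵢ/kT) = e^(−0) + e^(−0.8262) + e^(−1.359) + e^(−4.806) = 1.000 + 0.4377 + 0.2569 + 0.008181 = 1.703.
P₁ = e^(−E₁/kT) / Z = 0.4377/1.703 = 0.26.

0.26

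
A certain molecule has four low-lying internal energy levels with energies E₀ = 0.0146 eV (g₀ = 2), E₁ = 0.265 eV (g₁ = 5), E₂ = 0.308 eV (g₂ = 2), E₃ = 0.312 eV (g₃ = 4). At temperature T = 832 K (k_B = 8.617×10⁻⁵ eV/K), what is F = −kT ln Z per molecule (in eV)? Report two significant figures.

-0.043 eV

k_BT = 8.617×10⁻⁵ × 832 K = 0.07169 eV.
Eᵢ/kT = 0.2037, 3.696, 4.296, 4.352.
Z = Σ gᵢe^(−Eᵢ/kT) = 2·e^(−0.2037) + 5·e^(−3.696) + 2·e^(−4.296) + 4·e^(−4.352) = 1.631 + 0.1241 + 0.02725 + 0.05152 = 1.834.
F = −kT ln Z = −0.07169 × ln(1.834) = −0.07169 × 0.6065 = -0.043 eV.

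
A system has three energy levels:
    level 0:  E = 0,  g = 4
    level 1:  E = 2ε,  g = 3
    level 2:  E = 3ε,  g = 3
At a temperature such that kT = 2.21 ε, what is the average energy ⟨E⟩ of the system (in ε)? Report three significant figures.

Eᵢ/kT = 0, 0.90498, 1.3575.
Z = Σ gᵢe^(−Eᵢ/kT) = 4·e^(−0) + 3·e^(−0.90498) + 3·e^(−1.3575) = 4.0000 + 1.2136 + 0.77191 = 5.9855.
⟨E⟩ = Σ Eᵢ gᵢe^(−Eᵢ/kT) / Z = (0·4.0000 + 2·1.2136 + 3·0.77191) / 5.9855 = 0.792 ε.

0.792 ε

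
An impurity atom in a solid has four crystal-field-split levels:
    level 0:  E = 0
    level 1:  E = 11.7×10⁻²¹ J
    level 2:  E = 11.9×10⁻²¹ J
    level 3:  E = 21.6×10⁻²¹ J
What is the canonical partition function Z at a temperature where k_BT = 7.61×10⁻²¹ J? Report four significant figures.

Eᵢ/kT = 0, 1.53745, 1.56373, 2.83837.
Z = Σ e^(−Eᵢ/kT) = e^(−0) + e^(−1.53745) + e^(−1.56373) + e^(−2.83837) = 1.00000 + 0.214928 + 0.209354 + 0.0585210 = 1.48280.

Z = 1.483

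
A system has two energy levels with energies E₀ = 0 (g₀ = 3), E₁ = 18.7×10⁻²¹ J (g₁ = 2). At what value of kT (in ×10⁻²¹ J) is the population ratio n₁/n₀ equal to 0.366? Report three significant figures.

31.2 ×10⁻²¹ J

n₁/n₀ = (g₁/g₀) exp[−(E₁−E₀)/kT] = 0.366.
⇒ (E₁−E₀)/kT = ln((2/3)/0.366) = ln(1.8215) = 0.59966.
kT = 18.7 ×10⁻²¹ J / 0.59966 = 31.2 ×10⁻²¹ J.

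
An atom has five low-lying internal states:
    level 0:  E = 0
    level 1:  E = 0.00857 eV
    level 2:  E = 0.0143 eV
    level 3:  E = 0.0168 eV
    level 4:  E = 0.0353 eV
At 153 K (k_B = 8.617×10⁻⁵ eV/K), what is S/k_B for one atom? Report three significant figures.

1.36

k_BT = 8.617×10⁻⁵ × 153 K = 0.013184 eV.
Eᵢ/kT = 0, 0.65003, 1.0846, 1.2743, 2.6775.
Z = Σ e^(−Eᵢ/kT) = e^(−0) + e^(−0.65003) + e^(−1.0846) + e^(−1.2743) + e^(−2.6775) = 1.0000 + 0.52203 + 0.33804 + 0.27963 + 0.068735 = 2.2084.
⟨E⟩ = Σ EᵢPᵢ = 0.0074406 eV.
S/k_B = ln Z + ⟨E⟩/kT = ln(2.2084) + 0.0074406/0.013184 = 0.79227 + 0.56437 = 1.36.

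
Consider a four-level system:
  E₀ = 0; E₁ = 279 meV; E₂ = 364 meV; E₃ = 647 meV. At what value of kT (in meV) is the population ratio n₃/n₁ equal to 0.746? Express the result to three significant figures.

n₃/n₁ = exp[−(E₃−E₁)/kT] = 0.746.
⇒ (E₃−E₁)/kT = ln(1/0.746) = ln(1.3405) = 0.29304.
kT = 368 meV / 0.29304 = 1260 meV.

1260 meV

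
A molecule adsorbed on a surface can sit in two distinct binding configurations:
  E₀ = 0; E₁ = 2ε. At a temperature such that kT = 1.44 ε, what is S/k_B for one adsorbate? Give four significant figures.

Eᵢ/kT = 0, 1.38889.
Z = Σ e^(−Eᵢ/kT) = e^(−0) + e^(−1.38889) = 1.00000 + 0.249352 = 1.24935.
⟨E⟩ = Σ EᵢPᵢ = 0.399171 ε.
S/k_B = ln Z + ⟨E⟩/kT = ln(1.24935) + 0.399171/1.44 = 0.222623 + 0.277202 = 0.4998.

0.4998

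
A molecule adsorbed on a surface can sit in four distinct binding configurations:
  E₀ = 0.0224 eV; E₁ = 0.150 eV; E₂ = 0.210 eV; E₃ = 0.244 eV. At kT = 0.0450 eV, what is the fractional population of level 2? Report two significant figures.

Eᵢ/kT = 0.4978, 3.333, 4.667, 5.422.
Z = Σ e^(−Eᵢ/kT) = e^(−0.4978) + e^(−3.333) + e^(−4.667) + e^(−5.422) = 0.6079 + 0.03569 + 0.009400 + 0.004418 = 0.6574.
P₂ = e^(−E₂/kT) / Z = 0.009400/0.6574 = 0.014.

0.014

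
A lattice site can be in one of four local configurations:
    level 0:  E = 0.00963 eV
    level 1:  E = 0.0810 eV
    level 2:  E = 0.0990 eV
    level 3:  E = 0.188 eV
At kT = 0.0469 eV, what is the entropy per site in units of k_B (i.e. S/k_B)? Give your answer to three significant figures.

Eᵢ/kT = 0.20533, 1.7271, 2.1109, 4.0085.
Z = Σ e^(−Eᵢ/kT) = e^(−0.20533) + e^(−1.7271) + e^(−2.1109) + e^(−4.0085) = 0.81438 + 0.17780 + 0.12113 + 0.018161 = 1.1315.
⟨E⟩ = Σ EᵢPᵢ = 0.033275 eV.
S/k_B = ln Z + ⟨E⟩/kT = ln(1.1315) + 0.033275/0.0469 = 0.12354 + 0.70949 = 0.833.

0.833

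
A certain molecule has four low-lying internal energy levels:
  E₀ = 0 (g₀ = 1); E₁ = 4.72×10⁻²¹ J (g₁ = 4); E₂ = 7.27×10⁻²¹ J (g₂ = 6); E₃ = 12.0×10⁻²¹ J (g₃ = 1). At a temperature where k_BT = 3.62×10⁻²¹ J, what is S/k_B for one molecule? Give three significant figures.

Eᵢ/kT = 0, 1.3039, 2.0083, 3.3149.
Z = Σ gᵢe^(−Eᵢ/kT) = 1·e^(−0) + 4·e^(−1.3039) + 6·e^(−2.0083) + 1·e^(−3.3149) = 1.0000 + 1.0859 + 0.80530 + 0.036338 = 2.9275.
⟨E⟩ = Σ EᵢPᵢ = 3.8996 ×10⁻²¹ J.
S/k_B = ln Z + ⟨E⟩/kT = ln(2.9275) + 3.8996/3.62 = 1.0741 + 1.0772 = 2.15.

2.15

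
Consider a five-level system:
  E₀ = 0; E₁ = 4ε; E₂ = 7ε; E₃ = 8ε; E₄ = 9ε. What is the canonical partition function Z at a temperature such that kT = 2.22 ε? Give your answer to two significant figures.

Eᵢ/kT = 0, 1.802, 3.153, 3.604, 4.054.
Z = Σ e^(−Eᵢ/kT) = e^(−0) + e^(−1.802) + e^(−3.153) + e^(−3.604) + e^(−4.054) = 1.000 + 0.1650 + 0.04272 + 0.02721 + 0.01735 = 1.252.

Z = 1.3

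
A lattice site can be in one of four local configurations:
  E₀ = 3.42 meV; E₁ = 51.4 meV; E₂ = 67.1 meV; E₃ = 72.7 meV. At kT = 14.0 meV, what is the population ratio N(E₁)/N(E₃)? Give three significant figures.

n₁/n₃ = exp[−(E₁−E₃)/kT] = exp(−(-21.3 meV)/(14.0 meV)) = exp(1.5214) = 4.58.

4.58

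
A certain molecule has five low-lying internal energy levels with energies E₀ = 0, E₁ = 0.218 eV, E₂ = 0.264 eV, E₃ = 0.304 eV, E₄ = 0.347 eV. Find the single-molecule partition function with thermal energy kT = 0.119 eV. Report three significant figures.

Eᵢ/kT = 0, 1.8319, 2.2185, 2.5546, 2.9160.
Z = Σ e^(−Eᵢ/kT) = e^(−0) + e^(−1.8319) + e^(−2.2185) + e^(−2.5546) + e^(−2.9160) = 1.0000 + 0.16011 + 0.10877 + 0.077723 + 0.054150 = 1.4008.

Z = 1.40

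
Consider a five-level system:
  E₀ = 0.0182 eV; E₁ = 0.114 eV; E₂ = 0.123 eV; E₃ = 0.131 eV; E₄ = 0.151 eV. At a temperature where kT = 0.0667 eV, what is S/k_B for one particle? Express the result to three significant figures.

Eᵢ/kT = 0.27286, 1.7091, 1.8441, 1.9640, 2.2639.
Z = Σ e^(−Eᵢ/kT) = e^(−0.27286) + e^(−1.7091) + e^(−1.8441) + e^(−1.9640) + e^(−2.2639) = 0.76120 + 0.18103 + 0.15817 + 0.14030 + 0.10394 = 1.3446.
⟨E⟩ = Σ EᵢPᵢ = 0.065462 eV.
S/k_B = ln Z + ⟨E⟩/kT = ln(1.3446) + 0.065462/0.0667 = 0.29610 + 0.98144 = 1.28.

1.28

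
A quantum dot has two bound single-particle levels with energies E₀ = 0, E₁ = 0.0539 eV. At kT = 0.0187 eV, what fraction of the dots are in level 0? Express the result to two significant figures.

Eᵢ/kT = 0, 2.882.
Z = Σ e^(−Eᵢ/kT) = e^(−0) + e^(−2.882) = 1.000 + 0.05602 = 1.056.
P₀ = e^(−E₀/kT) / Z = 1.000/1.056 = 0.95.

0.95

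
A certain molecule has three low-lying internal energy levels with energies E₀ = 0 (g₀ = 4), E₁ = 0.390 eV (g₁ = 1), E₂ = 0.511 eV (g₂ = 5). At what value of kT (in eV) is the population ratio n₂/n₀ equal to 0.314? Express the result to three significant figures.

n₂/n₀ = (g₂/g₀) exp[−(E₂−E₀)/kT] = 0.314.
⇒ (E₂−E₀)/kT = ln((5/4)/0.314) = ln(3.9809) = 1.3815.
kT = 0.511 eV / 1.3815 = 0.370 eV.

0.370 eV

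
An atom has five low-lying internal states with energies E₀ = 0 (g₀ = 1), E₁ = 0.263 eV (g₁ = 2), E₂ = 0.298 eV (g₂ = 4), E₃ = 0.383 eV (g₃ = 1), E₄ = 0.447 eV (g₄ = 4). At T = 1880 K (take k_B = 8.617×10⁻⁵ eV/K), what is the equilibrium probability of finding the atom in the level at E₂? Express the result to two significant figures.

0.27

k_BT = 8.617×10⁻⁵ × 1880 K = 0.1620 eV.
Eᵢ/kT = 0, 1.623, 1.840, 2.364, 2.759.
Z = Σ gᵢe^(−Eᵢ/kT) = 1·e^(−0) + 2·e^(−1.623) + 4·e^(−1.840) + 1·e^(−2.364) + 4·e^(−2.759) = 1.000 + 0.3946 + 0.6353 + 0.09404 + 0.2534 = 2.377.
P₂ = g₂ e^(−E₂/kT) / Z = 0.6353/2.377 = 0.27.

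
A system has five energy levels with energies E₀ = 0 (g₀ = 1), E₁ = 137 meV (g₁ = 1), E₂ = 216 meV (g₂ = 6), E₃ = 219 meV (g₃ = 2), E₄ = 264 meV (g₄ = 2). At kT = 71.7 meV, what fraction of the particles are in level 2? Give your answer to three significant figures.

0.186

Eᵢ/kT = 0, 1.9107, 3.0126, 3.0544, 3.6820.
Z = Σ gᵢe^(−Eᵢ/kT) = 1·e^(−0) + 1·e^(−1.9107) + 6·e^(−3.0126) + 2·e^(−3.0544) + 2·e^(−3.6820) = 1.0000 + 0.14798 + 0.29498 + 0.094302 + 0.050345 = 1.5876.
P₂ = g₂ e^(−E₂/kT) / Z = 0.29498/1.5876 = 0.186.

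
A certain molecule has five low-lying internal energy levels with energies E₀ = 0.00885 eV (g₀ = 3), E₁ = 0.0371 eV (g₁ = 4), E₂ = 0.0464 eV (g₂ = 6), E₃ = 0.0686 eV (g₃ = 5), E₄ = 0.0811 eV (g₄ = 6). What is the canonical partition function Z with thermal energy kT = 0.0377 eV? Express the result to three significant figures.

Eᵢ/kT = 0.23475, 0.98408, 1.2308, 1.8196, 2.1512.
Z = Σ gᵢe^(−Eᵢ/kT) = 3·e^(−0.23475) + 4·e^(−0.98408) + 6·e^(−1.2308) + 5·e^(−1.8196) + 6·e^(−2.1512) = 2.3723 + 1.4951 + 1.7524 + 0.81045 + 0.69807 = 7.1283.

Z = 7.13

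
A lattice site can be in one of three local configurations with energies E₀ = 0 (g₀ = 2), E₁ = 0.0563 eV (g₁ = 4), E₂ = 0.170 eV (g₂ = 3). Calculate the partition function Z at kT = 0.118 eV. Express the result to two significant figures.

Z = 5.2

Eᵢ/kT = 0, 0.4771, 1.441.
Z = Σ gᵢe^(−Eᵢ/kT) = 2·e^(−0) + 4·e^(−0.4771) + 3·e^(−1.441) = 2.000 + 2.482 + 0.7101 = 5.192.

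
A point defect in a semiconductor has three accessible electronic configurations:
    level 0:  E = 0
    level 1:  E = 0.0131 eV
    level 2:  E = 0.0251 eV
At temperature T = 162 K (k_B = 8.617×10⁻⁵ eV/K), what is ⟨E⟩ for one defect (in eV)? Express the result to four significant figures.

0.005962 eV

k_BT = 8.617×10⁻⁵ × 162 K = 0.0139595 eV.
Eᵢ/kT = 0, 0.938429, 1.79806.
Z = Σ e^(−Eᵢ/kT) = e^(−0) + e^(−0.938429) + e^(−1.79806) = 1.00000 + 0.391242 + 0.165620 = 1.55686.
⟨E⟩ = Σ Eᵢ e^(−Eᵢ/kT) / Z = (0·1.00000 + 0.0131·0.391242 + 0.0251·0.165620) / 1.55686 = 0.005962 eV.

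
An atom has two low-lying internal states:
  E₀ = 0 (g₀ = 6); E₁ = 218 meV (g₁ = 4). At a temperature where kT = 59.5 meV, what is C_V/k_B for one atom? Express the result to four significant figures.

0.2218

Eᵢ/kT = 0, 3.66387.
Z = Σ gᵢe^(−Eᵢ/kT) = 6·e^(−0) + 4·e^(−3.66387) = 6.00000 + 0.102532 = 6.10253.
⟨E⟩ = 3.66274 meV, ⟨E²⟩ = 798.477 meV².
C_V/k_B = (⟨E²⟩ − ⟨E⟩²)/(kT)² = (798.477 − 13.4157)/3540.25 = 0.2218.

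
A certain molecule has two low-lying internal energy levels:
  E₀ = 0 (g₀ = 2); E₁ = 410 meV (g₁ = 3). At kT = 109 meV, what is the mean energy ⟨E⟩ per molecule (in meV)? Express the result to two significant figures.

Eᵢ/kT = 0, 3.761.
Z = Σ gᵢe^(−Eᵢ/kT) = 2·e^(−0) + 3·e^(−3.761) = 2.000 + 0.06978 = 2.070.
⟨E⟩ = Σ Eᵢ gᵢe^(−Eᵢ/kT) / Z = (0·2.000 + 410·0.06978) / 2.070 = 14 meV.

14 meV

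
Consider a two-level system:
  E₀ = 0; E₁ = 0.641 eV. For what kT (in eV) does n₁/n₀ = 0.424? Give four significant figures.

0.7471 eV

n₁/n₀ = exp[−(E₁−E₀)/kT] = 0.424.
⇒ (E₁−E₀)/kT = ln(1/0.424) = ln(2.35849) = 0.858022.
kT = 0.641 eV / 0.858022 = 0.7471 eV.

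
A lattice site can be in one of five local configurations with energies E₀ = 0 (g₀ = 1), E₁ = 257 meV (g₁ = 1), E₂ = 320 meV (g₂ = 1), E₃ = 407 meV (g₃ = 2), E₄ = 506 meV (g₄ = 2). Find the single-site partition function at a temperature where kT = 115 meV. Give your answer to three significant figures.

Z = 1.25

Eᵢ/kT = 0, 2.2348, 2.7826, 3.5391, 4.4000.
Z = Σ gᵢe^(−Eᵢ/kT) = 1·e^(−0) + 1·e^(−2.2348) + 1·e^(−2.7826) + 2·e^(−3.5391) + 2·e^(−4.4000) = 1.0000 + 0.10701 + 0.061877 + 0.058079 + 0.024555 = 1.2515.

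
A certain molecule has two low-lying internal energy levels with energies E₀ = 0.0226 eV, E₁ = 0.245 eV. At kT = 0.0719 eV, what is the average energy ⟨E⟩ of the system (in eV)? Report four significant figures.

0.03225 eV

Eᵢ/kT = 0.314325, 3.40751.
Z = Σ e^(−Eᵢ/kT) = e^(−0.314325) + e^(−3.40751) = 0.730282 + 0.0331236 = 0.763406.
⟨E⟩ = Σ Eᵢ e^(−Eᵢ/kT) / Z = (0.0226·0.730282 + 0.245·0.0331236) / 0.763406 = 0.03225 eV.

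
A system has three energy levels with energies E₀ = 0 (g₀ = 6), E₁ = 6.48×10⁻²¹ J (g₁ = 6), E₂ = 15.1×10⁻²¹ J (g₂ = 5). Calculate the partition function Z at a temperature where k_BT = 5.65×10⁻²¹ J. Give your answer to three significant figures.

Eᵢ/kT = 0, 1.1469, 2.6726.
Z = Σ gᵢe^(−Eᵢ/kT) = 6·e^(−0) + 6·e^(−1.1469) + 5·e^(−2.6726) = 6.0000 + 1.9057 + 0.34536 = 8.2511.

Z = 8.25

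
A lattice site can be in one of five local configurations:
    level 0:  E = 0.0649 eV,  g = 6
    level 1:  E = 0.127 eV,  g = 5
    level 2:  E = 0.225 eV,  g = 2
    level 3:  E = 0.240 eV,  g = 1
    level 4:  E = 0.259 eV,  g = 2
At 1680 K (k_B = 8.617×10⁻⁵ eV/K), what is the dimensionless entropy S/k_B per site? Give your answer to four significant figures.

2.671

k_BT = 8.617×10⁻⁵ × 1680 K = 0.144766 eV.
Eᵢ/kT = 0.448310, 0.877278, 1.55423, 1.65785, 1.78909.
Z = Σ gᵢe^(−Eᵢ/kT) = 6·e^(−0.448310) + 5·e^(−0.877278) + 2·e^(−1.55423) + 1·e^(−1.65785) + 2·e^(−1.78909) = 3.83224 + 2.07957 + 0.422704 + 0.190548 + 0.334224 = 6.85929.
⟨E⟩ = Σ EᵢPᵢ = 0.107915 eV.
S/k_B = ln Z + ⟨E⟩/kT = ln(6.85929) + 0.107915/0.144766 = 1.92560 + 0.745444 = 2.671.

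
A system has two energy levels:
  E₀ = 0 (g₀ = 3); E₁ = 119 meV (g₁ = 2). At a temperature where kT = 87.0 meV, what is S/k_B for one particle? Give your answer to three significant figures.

Eᵢ/kT = 0, 1.3678.
Z = Σ gᵢe^(−Eᵢ/kT) = 3·e^(−0) + 2·e^(−1.3678) = 3.0000 + 0.50933 = 3.5093.
⟨E⟩ = Σ EᵢPᵢ = 17.271 meV.
S/k_B = ln Z + ⟨E⟩/kT = ln(3.5093) + 17.271/87.0 = 1.2554 + 0.19852 = 1.45.

1.45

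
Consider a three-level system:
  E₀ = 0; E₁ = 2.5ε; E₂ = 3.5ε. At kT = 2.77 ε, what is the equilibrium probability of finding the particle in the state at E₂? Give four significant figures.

Eᵢ/kT = 0, 0.902527, 1.26354.
Z = Σ e^(−Eᵢ/kT) = e^(−0) + e^(−0.902527) + e^(−1.26354) = 1.00000 + 0.405544 + 0.282652 = 1.68820.
P₂ = e^(−E₂/kT) / Z = 0.282652/1.68820 = 0.1674.

0.1674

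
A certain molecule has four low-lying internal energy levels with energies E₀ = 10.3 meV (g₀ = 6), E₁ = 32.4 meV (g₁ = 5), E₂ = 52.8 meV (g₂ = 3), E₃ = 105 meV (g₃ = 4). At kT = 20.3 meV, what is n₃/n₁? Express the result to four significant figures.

n₃/n₁ = (g₃/g₁) exp[−(E₃−E₁)/kT] = (4/5) × exp(−(72.6 meV)/(20.3 meV)) = (4/5) × exp(-3.57635) = 0.02238.

0.02238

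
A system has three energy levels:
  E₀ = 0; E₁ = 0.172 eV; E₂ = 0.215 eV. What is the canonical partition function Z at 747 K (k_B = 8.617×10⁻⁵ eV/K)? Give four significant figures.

k_BT = 8.617×10⁻⁵ × 747 K = 0.0643690 eV.
Eᵢ/kT = 0, 2.67209, 3.34012.
Z = Σ e^(−Eᵢ/kT) = e^(−0) + e^(−2.67209) + e^(−3.34012) = 1.00000 + 0.0691076 + 0.0354327 = 1.10454.

Z = 1.105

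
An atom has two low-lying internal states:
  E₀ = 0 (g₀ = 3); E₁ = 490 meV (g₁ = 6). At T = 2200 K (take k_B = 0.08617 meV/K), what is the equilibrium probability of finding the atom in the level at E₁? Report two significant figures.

k_BT = 0.08617 × 2200 K = 189.6 meV.
Eᵢ/kT = 0, 2.584.
Z = Σ gᵢe^(−Eᵢ/kT) = 3·e^(−0) + 6·e^(−2.584) = 3.000 + 0.4528 = 3.453.
P₁ = g₁ e^(−E₁/kT) / Z = 0.4528/3.453 = 0.13.

0.13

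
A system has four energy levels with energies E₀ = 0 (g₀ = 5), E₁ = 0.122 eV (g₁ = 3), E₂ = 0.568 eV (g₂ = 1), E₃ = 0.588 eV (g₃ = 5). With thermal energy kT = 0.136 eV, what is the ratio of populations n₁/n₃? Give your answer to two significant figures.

18

n₁/n₃ = (g₁/g₃) exp[−(E₁−E₃)/kT] = (3/5) × exp(−(-0.466 eV)/(0.136 eV)) = (3/5) × exp(3.426) = 18.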